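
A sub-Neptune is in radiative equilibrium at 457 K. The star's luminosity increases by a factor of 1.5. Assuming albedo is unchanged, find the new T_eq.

T_eq ∝ L^(1/4) · d^(−1/2).
T′ = 457 × 1.5^(1/4) = 506 K.

T_eq ≈ 506 K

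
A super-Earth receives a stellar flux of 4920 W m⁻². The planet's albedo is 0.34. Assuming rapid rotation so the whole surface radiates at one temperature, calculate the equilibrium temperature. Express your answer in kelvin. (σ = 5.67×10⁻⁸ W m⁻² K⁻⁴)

T_eq ≈ 346 K

Energy balance: absorbed = emitted ⇒ πR²·S(1−A) = 4πR²·σT_eq⁴, so T_eq⁴ = S(1−A)/(4σ).
T_eq = [4920 × 0.66 / (4 × 5.67×10⁻⁸)]^(1/4) = (1.43×10¹⁰)^(1/4) = 346 K.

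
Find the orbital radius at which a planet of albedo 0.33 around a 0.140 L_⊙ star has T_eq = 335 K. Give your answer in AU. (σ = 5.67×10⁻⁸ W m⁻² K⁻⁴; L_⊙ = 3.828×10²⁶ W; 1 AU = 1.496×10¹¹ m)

d ≈ 0.211 AU

L = 0.140 × 3.828×10²⁶ = 5.36×10²⁵ W.
From T_eq⁴ = L(1−A)/(16πσd²): d = √[L(1−A)/(16πσT_eq⁴)].
d = √[5.36×10²⁵ × 0.67 / (16π × 5.67×10⁻⁸ × (335)⁴)] = 3.16×10¹⁰ m = 0.211 AU.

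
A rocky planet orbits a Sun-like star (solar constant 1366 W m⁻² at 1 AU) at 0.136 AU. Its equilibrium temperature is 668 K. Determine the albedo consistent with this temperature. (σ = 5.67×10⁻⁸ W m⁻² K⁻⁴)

Flux at 0.136 AU: S = 1366/0.136² = 7.39×10⁴ W m⁻².
From T_eq⁴ = S(1−A)/(4σ): 1−A = 4σT_eq⁴/S.
1−A = 4 × 5.67×10⁻⁸ × (668)⁴ / 7.39×10⁴ = 0.611.

A ≈ 0.39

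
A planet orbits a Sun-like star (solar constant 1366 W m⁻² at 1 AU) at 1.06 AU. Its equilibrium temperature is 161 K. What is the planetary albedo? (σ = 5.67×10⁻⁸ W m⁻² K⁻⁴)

Flux at 1.06 AU: S = 1366/1.06² = 1220 W m⁻².
From T_eq⁴ = S(1−A)/(4σ): 1−A = 4σT_eq⁴/S.
1−A = 4 × 5.67×10⁻⁸ × (161)⁴ / 1220 = 0.125.

A ≈ 0.87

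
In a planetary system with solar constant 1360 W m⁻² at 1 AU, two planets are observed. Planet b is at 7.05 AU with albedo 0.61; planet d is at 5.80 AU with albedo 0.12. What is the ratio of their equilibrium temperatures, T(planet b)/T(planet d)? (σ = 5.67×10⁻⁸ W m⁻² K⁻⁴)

T_eq = [S₀(1−A)/(4σd²)]^(1/4), so T ∝ (1−A)^(1/4) / √d.
T₁ = [1360×0.39/(4×5.67×10⁻⁸×7.05²)]^(1/4) = 82.82 K.
T₂ = [1360×0.88/(4×5.67×10⁻⁸×5.80²)]^(1/4) = 111.91 K.

T₁/T₂ ≈ 0.740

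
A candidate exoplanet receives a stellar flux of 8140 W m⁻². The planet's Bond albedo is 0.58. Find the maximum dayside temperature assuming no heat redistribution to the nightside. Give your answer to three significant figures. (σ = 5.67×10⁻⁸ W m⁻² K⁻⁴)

With no redistribution each surface element balances locally: S(1−A) = σT⁴.
T = [8140 × 0.42 / 5.67×10⁻⁸]^(1/4) = (6.03×10¹⁰)^(1/4) = 496 K.

T_ss ≈ 496 K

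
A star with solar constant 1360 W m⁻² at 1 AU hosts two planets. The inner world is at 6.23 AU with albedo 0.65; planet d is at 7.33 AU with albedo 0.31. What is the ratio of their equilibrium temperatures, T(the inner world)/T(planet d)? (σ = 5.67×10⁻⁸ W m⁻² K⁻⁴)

T₁/T₂ ≈ 0.915

T_eq = [S₀(1−A)/(4σd²)]^(1/4), so T ∝ (1−A)^(1/4) / √d.
T₁ = [1360×0.35/(4×5.67×10⁻⁸×6.23²)]^(1/4) = 85.75 K.
T₂ = [1360×0.69/(4×5.67×10⁻⁸×7.33²)]^(1/4) = 93.68 K.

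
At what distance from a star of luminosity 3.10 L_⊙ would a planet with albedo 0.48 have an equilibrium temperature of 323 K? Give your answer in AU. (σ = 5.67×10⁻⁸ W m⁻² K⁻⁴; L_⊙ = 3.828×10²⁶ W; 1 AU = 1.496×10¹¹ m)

d ≈ 0.943 AU

L = 3.10 × 3.828×10²⁶ = 1.19×10²⁷ W.
From T_eq⁴ = L(1−A)/(16πσd²): d = √[L(1−A)/(16πσT_eq⁴)].
d = √[1.19×10²⁷ × 0.52 / (16π × 5.67×10⁻⁸ × (323)⁴)] = 1.41×10¹¹ m = 0.943 AU.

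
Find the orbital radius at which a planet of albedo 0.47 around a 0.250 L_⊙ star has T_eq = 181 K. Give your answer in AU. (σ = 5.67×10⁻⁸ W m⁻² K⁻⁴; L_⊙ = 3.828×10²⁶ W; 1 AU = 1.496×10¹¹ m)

L = 0.250 × 3.828×10²⁶ = 9.57×10²⁵ W.
From T_eq⁴ = L(1−A)/(16πσd²): d = √[L(1−A)/(16πσT_eq⁴)].
d = √[9.57×10²⁵ × 0.53 / (16π × 5.67×10⁻⁸ × (181)⁴)] = 1.29×10¹¹ m = 0.861 AU.

d ≈ 0.861 AU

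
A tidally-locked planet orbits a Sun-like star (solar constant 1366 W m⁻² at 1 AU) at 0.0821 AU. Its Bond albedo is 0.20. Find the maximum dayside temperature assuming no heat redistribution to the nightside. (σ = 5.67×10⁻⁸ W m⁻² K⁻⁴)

Flux at 0.0821 AU: S = 1366/0.0821² = 2.03×10⁵ W m⁻².
With no redistribution each surface element balances locally: S(1−A) = σT⁴.
T = [2.03×10⁵ × 0.80 / 5.67×10⁻⁸]^(1/4) = (2.86×10¹²)^(1/4) = 1300 K.

T_ss ≈ 1300 K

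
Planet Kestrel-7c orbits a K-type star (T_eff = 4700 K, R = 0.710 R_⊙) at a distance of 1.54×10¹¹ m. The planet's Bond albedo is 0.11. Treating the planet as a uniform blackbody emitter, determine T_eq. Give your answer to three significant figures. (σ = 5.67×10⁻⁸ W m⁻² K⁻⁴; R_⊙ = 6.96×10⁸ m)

T_eq ≈ 183 K

R_⋆ = 0.710 × 6.96×10⁸ = 4.94×10⁸ m.
L = 4πR_⋆²σT_⋆⁴ = 4π(4.94×10⁸)² × 5.67×10⁻⁸ × (4700)⁴ = 8.49×10²⁵ W.
S = L/(4πd²) = 285 W m⁻².
Energy balance: absorbed = emitted ⇒ πR²·S(1−A) = 4πR²·σT_eq⁴, so T_eq⁴ = S(1−A)/(4σ).
T_eq = [285 × 0.89 / (4 × 5.67×10⁻⁸)]^(1/4) = (1.12×10⁹)^(1/4) = 183 K.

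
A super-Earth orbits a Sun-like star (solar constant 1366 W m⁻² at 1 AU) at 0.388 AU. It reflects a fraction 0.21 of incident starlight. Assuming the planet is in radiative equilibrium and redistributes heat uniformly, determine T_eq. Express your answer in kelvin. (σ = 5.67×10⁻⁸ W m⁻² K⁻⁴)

Flux at 0.388 AU: S = 1366/0.388² = 9070 W m⁻².
Energy balance: absorbed = emitted ⇒ πR²·S(1−A) = 4πR²·σT_eq⁴, so T_eq⁴ = S(1−A)/(4σ).
T_eq = [9070 × 0.79 / (4 × 5.67×10⁻⁸)]^(1/4) = (3.16×10¹⁰)^(1/4) = 422 K.

T_eq ≈ 422 K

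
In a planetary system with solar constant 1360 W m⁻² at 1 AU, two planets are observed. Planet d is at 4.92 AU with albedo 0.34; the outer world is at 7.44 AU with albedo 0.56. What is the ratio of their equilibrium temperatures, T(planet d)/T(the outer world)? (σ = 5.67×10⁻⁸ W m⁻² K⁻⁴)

T_eq = [S₀(1−A)/(4σd²)]^(1/4), so T ∝ (1−A)^(1/4) / √d.
T₁ = [1360×0.66/(4×5.67×10⁻⁸×4.92²)]^(1/4) = 113.08 K.
T₂ = [1360×0.44/(4×5.67×10⁻⁸×7.44²)]^(1/4) = 83.09 K.

T₁/T₂ ≈ 1.361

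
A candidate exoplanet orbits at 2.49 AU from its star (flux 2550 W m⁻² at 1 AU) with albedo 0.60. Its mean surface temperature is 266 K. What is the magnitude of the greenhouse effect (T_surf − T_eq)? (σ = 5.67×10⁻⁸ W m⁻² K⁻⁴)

S = 2550/2.49² = 411.3 W m⁻².
T_eq = [S(1−A)/(4σ)]^(1/4) = [411.3×0.40/(4×5.67×10⁻⁸)]^(1/4) = 164.1 K.
ΔT = T_surf − T_eq = 266 − 164.1.

ΔT ≈ 101.9 K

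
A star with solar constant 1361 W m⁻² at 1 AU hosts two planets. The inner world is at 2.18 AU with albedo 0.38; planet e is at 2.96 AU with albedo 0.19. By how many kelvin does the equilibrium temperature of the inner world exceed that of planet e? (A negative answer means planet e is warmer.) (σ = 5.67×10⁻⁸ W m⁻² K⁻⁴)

ΔT ≈ 13.8 K

T_eq = [S₀(1−A)/(4σd²)]^(1/4), so T ∝ (1−A)^(1/4) / √d.
T₁ = [1361×0.62/(4×5.67×10⁻⁸×2.18²)]^(1/4) = 167.27 K.
T₂ = [1361×0.81/(4×5.67×10⁻⁸×2.96²)]^(1/4) = 153.47 K.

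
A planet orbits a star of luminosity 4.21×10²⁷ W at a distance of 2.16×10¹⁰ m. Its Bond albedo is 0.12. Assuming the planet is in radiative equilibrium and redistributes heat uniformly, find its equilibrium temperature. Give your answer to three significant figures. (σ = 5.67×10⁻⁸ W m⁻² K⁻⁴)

T_eq ≈ 1290 K

Flux: S = L/(4πd²) = 4.21×10²⁷/(4π×(2.16×10¹⁰)²) = 7.18×10⁵ W m⁻².
Energy balance: absorbed = emitted ⇒ πR²·S(1−A) = 4πR²·σT_eq⁴, so T_eq⁴ = S(1−A)/(4σ).
T_eq = [7.18×10⁵ × 0.88 / (4 × 5.67×10⁻⁸)]^(1/4) = (2.79×10¹²)^(1/4) = 1290 K.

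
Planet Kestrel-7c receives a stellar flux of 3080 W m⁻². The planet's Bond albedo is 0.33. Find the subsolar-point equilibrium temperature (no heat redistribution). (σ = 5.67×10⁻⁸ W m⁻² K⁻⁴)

At the subsolar point the surface absorbs S(1−A) and emits σT⁴ per unit area — no factor of 4, since only the local patch is in balance.
T = [3080 × 0.67 / 5.67×10⁻⁸]^(1/4) = (3.64×10¹⁰)^(1/4) = 437 K.

T_ss ≈ 437 K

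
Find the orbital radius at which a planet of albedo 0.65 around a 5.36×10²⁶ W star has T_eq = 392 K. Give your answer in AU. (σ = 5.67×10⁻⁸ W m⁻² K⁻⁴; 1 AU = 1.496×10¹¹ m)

From T_eq⁴ = L(1−A)/(16πσd²): d = √[L(1−A)/(16πσT_eq⁴)].
d = √[5.36×10²⁶ × 0.35 / (16π × 5.67×10⁻⁸ × (392)⁴)] = 5.28×10¹⁰ m = 0.353 AU.

d ≈ 0.353 AU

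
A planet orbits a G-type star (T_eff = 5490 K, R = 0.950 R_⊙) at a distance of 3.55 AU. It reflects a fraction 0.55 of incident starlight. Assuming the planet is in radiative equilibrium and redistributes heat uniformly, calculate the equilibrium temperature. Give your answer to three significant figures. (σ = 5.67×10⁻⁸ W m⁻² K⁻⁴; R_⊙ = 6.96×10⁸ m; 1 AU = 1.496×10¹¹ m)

R_⋆ = 0.950 × 6.96×10⁸ = 6.61×10⁸ m.
d = 3.55 AU = 5.31×10¹¹ m.
L = 4πR_⋆²σT_⋆⁴ = 4π(6.61×10⁸)² × 5.67×10⁻⁸ × (5490)⁴ = 2.83×10²⁶ W.
S = L/(4πd²) = 79.8 W m⁻².
Energy balance: absorbed = emitted ⇒ πR²·S(1−A) = 4πR²·σT_eq⁴, so T_eq⁴ = S(1−A)/(4σ).
T_eq = [79.8 × 0.45 / (4 × 5.67×10⁻⁸)]^(1/4) = (1.58×10⁸)^(1/4) = 112 K.

T_eq ≈ 112 K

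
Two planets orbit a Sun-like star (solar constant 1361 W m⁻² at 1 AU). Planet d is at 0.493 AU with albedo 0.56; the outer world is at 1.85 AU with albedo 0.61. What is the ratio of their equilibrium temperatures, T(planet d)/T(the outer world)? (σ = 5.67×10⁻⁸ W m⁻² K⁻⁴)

T₁/T₂ ≈ 1.996

T_eq = [S₀(1−A)/(4σd²)]^(1/4), so T ∝ (1−A)^(1/4) / √d.
T₁ = [1361×0.44/(4×5.67×10⁻⁸×0.493²)]^(1/4) = 322.84 K.
T₂ = [1361×0.39/(4×5.67×10⁻⁸×1.85²)]^(1/4) = 161.71 K.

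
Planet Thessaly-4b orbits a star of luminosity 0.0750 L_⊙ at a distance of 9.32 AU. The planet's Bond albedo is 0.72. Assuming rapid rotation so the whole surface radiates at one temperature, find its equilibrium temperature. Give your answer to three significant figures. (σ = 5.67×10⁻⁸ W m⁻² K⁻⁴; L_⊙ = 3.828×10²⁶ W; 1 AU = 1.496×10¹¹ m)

T_eq ≈ 34.7 K

d = 9.32 AU = 1.39×10¹² m.
L = 0.0750 × 3.828×10²⁶ = 2.87×10²⁵ W.
Flux: S = L/(4πd²) = 2.87×10²⁵/(4π×(1.39×10¹²)²) = 1.18 W m⁻².
Energy balance: absorbed = emitted ⇒ πR²·S(1−A) = 4πR²·σT_eq⁴, so T_eq⁴ = S(1−A)/(4σ).
T_eq = [1.18 × 0.28 / (4 × 5.67×10⁻⁸)]^(1/4) = (1.45×10⁶)^(1/4) = 34.7 K.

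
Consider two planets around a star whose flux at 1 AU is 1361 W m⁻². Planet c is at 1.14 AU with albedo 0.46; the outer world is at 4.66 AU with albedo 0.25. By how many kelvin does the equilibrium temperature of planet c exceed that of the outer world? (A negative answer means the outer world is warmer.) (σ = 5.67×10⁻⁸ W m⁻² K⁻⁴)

ΔT ≈ 103.5 K

T_eq = [S₀(1−A)/(4σd²)]^(1/4), so T ∝ (1−A)^(1/4) / √d.
T₁ = [1361×0.54/(4×5.67×10⁻⁸×1.14²)]^(1/4) = 223.46 K.
T₂ = [1361×0.75/(4×5.67×10⁻⁸×4.66²)]^(1/4) = 119.98 K.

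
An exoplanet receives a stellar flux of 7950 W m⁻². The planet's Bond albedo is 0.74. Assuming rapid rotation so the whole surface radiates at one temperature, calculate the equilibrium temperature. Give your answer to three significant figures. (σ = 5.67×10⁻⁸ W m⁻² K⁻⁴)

Energy balance: absorbed = emitted ⇒ πR²·S(1−A) = 4πR²·σT_eq⁴, so T_eq⁴ = S(1−A)/(4σ).
T_eq = [7950 × 0.26 / (4 × 5.67×10⁻⁸)]^(1/4) = (9.11×10⁹)^(1/4) = 309 K.

T_eq ≈ 309 K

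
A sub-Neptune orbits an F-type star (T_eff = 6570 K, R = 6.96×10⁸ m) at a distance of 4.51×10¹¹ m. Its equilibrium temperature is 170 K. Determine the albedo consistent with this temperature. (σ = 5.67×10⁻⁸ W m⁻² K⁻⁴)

A ≈ 0.25

L = 4πR_⋆²σT_⋆⁴ = 4π(6.96×10⁸)² × 5.67×10⁻⁸ × (6570)⁴ = 6.43×10²⁶ W.
S = L/(4πd²) = 252 W m⁻².
From T_eq⁴ = S(1−A)/(4σ): 1−A = 4σT_eq⁴/S.
1−A = 4 × 5.67×10⁻⁸ × (170)⁴ / 252 = 0.753.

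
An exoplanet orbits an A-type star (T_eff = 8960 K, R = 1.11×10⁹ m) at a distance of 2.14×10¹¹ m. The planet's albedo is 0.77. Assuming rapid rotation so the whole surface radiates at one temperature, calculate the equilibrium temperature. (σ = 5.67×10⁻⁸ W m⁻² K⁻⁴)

T_eq ≈ 316 K

L = 4πR_⋆²σT_⋆⁴ = 4π(1.11×10⁹)² × 5.67×10⁻⁸ × (8960)⁴ = 5.66×10²⁷ W.
S = L/(4πd²) = 9830 W m⁻².
Energy balance: absorbed = emitted ⇒ πR²·S(1−A) = 4πR²·σT_eq⁴, so T_eq⁴ = S(1−A)/(4σ).
T_eq = [9830 × 0.23 / (4 × 5.67×10⁻⁸)]^(1/4) = (9.97×10⁹)^(1/4) = 316 K.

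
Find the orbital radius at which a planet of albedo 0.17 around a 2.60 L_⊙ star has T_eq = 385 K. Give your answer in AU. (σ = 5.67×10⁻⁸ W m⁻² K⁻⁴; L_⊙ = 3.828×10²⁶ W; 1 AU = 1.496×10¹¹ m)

L = 2.60 × 3.828×10²⁶ = 9.95×10²⁶ W.
From T_eq⁴ = L(1−A)/(16πσd²): d = √[L(1−A)/(16πσT_eq⁴)].
d = √[9.95×10²⁶ × 0.83 / (16π × 5.67×10⁻⁸ × (385)⁴)] = 1.15×10¹¹ m = 0.768 AU.

d ≈ 0.768 AU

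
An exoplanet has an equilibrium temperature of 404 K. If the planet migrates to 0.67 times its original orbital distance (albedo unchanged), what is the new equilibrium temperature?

T_eq ∝ L^(1/4) · d^(−1/2).
T′ = 404 / 0.67^(1/2) = 494 K.

T_eq ≈ 494 K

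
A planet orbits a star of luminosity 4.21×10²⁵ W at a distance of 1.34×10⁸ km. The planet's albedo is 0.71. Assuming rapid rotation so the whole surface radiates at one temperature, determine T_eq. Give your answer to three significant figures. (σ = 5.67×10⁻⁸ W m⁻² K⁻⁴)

T_eq ≈ 124 K

d = 1.34×10⁸ km = 1.34×10¹¹ m.
Flux: S = L/(4πd²) = 4.21×10²⁵/(4π×(1.34×10¹¹)²) = 187 W m⁻².
Energy balance: absorbed = emitted ⇒ πR²·S(1−A) = 4πR²·σT_eq⁴, so T_eq⁴ = S(1−A)/(4σ).
T_eq = [187 × 0.29 / (4 × 5.67×10⁻⁸)]^(1/4) = (2.39×10⁸)^(1/4) = 124 K.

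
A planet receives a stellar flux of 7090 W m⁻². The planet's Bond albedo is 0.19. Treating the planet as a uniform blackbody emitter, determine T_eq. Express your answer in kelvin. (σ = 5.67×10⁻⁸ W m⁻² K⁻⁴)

Energy balance: absorbed = emitted ⇒ πR²·S(1−A) = 4πR²·σT_eq⁴, so T_eq⁴ = S(1−A)/(4σ).
T_eq = [7090 × 0.81 / (4 × 5.67×10⁻⁸)]^(1/4) = (2.53×10¹⁰)^(1/4) = 399 K.

T_eq ≈ 399 K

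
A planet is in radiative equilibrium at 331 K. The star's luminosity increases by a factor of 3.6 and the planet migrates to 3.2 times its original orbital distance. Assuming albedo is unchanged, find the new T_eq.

T_eq ∝ L^(1/4) · d^(−1/2).
T′ = 331 × 3.6^(1/4) / 3.2^(1/2) = 255 K.

T_eq ≈ 255 K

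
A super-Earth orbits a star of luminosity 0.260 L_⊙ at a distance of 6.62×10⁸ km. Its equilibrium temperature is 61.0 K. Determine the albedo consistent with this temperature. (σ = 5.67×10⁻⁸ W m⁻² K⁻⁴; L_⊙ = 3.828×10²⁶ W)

d = 6.62×10⁸ km = 6.62×10¹¹ m.
L = 0.260 × 3.828×10²⁶ = 9.95×10²⁵ W.
Flux: S = L/(4πd²) = 9.95×10²⁵/(4π×(6.62×10¹¹)²) = 18.1 W m⁻².
From T_eq⁴ = S(1−A)/(4σ): 1−A = 4σT_eq⁴/S.
1−A = 4 × 5.67×10⁻⁸ × (61.0)⁴ / 18.1 = 0.174.

A ≈ 0.83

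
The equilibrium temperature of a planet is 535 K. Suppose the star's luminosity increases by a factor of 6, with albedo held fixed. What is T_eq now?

T_eq ≈ 837 K

T_eq ∝ L^(1/4) · d^(−1/2).
T′ = 535 × 6^(1/4) = 837 K.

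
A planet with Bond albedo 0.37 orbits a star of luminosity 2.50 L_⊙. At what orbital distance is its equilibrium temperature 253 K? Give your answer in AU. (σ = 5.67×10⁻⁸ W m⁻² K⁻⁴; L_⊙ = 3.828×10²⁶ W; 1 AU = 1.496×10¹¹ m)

L = 2.50 × 3.828×10²⁶ = 9.57×10²⁶ W.
From T_eq⁴ = L(1−A)/(16πσd²): d = √[L(1−A)/(16πσT_eq⁴)].
d = √[9.57×10²⁶ × 0.63 / (16π × 5.67×10⁻⁸ × (253)⁴)] = 2.27×10¹¹ m = 1.52 AU.

d ≈ 1.52 AU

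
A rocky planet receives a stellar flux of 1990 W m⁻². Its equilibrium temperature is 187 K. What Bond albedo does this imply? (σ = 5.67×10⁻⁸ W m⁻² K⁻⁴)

From T_eq⁴ = S(1−A)/(4σ): 1−A = 4σT_eq⁴/S.
1−A = 4 × 5.67×10⁻⁸ × (187)⁴ / 1990 = 0.139.

A ≈ 0.86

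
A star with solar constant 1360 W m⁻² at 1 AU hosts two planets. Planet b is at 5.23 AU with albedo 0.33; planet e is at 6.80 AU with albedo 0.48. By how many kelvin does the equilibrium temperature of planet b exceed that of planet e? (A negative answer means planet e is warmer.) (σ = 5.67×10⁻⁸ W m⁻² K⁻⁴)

T_eq = [S₀(1−A)/(4σd²)]^(1/4), so T ∝ (1−A)^(1/4) / √d.
T₁ = [1360×0.67/(4×5.67×10⁻⁸×5.23²)]^(1/4) = 110.09 K.
T₂ = [1360×0.52/(4×5.67×10⁻⁸×6.80²)]^(1/4) = 90.62 K.

ΔT ≈ 19.5 K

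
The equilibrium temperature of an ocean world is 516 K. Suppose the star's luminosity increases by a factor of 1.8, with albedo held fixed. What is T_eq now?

T_eq ∝ L^(1/4) · d^(−1/2).
T′ = 516 × 1.8^(1/4) = 598 K.

T_eq ≈ 598 K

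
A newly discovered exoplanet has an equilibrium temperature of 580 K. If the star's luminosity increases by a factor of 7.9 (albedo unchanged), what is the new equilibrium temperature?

T_eq ≈ 972 K

T_eq ∝ L^(1/4) · d^(−1/2).
T′ = 580 × 7.9^(1/4) = 972 K.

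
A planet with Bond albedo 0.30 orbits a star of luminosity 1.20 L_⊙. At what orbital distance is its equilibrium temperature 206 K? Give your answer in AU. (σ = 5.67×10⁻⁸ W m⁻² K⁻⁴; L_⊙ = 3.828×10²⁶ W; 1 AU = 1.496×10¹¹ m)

d ≈ 1.67 AU

L = 1.20 × 3.828×10²⁶ = 4.59×10²⁶ W.
From T_eq⁴ = L(1−A)/(16πσd²): d = √[L(1−A)/(16πσT_eq⁴)].
d = √[4.59×10²⁶ × 0.70 / (16π × 5.67×10⁻⁸ × (206)⁴)] = 2.50×10¹¹ m = 1.67 AU.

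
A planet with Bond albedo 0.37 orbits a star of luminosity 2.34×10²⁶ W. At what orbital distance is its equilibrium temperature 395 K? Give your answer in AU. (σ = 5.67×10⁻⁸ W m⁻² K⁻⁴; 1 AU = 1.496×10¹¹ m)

d ≈ 0.308 AU

From T_eq⁴ = L(1−A)/(16πσd²): d = √[L(1−A)/(16πσT_eq⁴)].
d = √[2.34×10²⁶ × 0.63 / (16π × 5.67×10⁻⁸ × (395)⁴)] = 4.61×10¹⁰ m = 0.308 AU.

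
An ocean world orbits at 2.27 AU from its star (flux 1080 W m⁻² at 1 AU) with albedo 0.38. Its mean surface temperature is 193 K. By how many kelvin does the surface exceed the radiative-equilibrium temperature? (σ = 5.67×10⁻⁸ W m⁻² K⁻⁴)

ΔT ≈ 38.3 K

S = 1080/2.27² = 209.6 W m⁻².
T_eq = [S(1−A)/(4σ)]^(1/4) = [209.6×0.62/(4×5.67×10⁻⁸)]^(1/4) = 154.7 K.
ΔT = T_surf − T_eq = 193 − 154.7.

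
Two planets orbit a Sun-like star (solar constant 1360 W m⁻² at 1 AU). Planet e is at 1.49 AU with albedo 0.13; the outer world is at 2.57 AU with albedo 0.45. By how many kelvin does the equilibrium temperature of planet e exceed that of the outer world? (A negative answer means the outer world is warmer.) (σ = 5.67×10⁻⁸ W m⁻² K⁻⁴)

ΔT ≈ 70.7 K

T_eq = [S₀(1−A)/(4σd²)]^(1/4), so T ∝ (1−A)^(1/4) / √d.
T₁ = [1360×0.87/(4×5.67×10⁻⁸×1.49²)]^(1/4) = 220.17 K.
T₂ = [1360×0.55/(4×5.67×10⁻⁸×2.57²)]^(1/4) = 149.49 K.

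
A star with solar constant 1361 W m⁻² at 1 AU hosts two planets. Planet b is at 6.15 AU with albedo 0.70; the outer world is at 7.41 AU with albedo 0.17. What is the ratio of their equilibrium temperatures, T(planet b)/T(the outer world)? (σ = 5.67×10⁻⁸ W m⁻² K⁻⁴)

T_eq = [S₀(1−A)/(4σd²)]^(1/4), so T ∝ (1−A)^(1/4) / √d.
T₁ = [1361×0.30/(4×5.67×10⁻⁸×6.15²)]^(1/4) = 83.06 K.
T₂ = [1361×0.83/(4×5.67×10⁻⁸×7.41²)]^(1/4) = 97.59 K.

T₁/T₂ ≈ 0.851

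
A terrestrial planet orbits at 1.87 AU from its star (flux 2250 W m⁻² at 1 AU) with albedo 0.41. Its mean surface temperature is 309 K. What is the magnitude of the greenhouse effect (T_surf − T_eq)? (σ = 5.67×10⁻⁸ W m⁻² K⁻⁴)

ΔT ≈ 106.7 K

S = 2250/1.87² = 643.4 W m⁻².
T_eq = [S(1−A)/(4σ)]^(1/4) = [643.4×0.59/(4×5.67×10⁻⁸)]^(1/4) = 202.3 K.
ΔT = T_surf − T_eq = 309 − 202.3.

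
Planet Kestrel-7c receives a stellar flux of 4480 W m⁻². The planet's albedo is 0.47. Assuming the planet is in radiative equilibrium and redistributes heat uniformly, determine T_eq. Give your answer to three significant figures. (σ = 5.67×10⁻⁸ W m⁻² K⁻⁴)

Energy balance: absorbed = emitted ⇒ πR²·S(1−A) = 4πR²·σT_eq⁴, so T_eq⁴ = S(1−A)/(4σ).
T_eq = [4480 × 0.53 / (4 × 5.67×10⁻⁸)]^(1/4) = (1.05×10¹⁰)^(1/4) = 320 K.

T_eq ≈ 320 K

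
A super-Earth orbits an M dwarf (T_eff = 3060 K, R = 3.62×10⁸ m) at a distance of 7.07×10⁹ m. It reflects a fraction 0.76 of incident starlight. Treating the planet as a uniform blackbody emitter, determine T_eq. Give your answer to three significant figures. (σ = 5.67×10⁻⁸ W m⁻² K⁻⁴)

T_eq ≈ 343 K

L = 4πR_⋆²σT_⋆⁴ = 4π(3.62×10⁸)² × 5.67×10⁻⁸ × (3060)⁴ = 8.19×10²⁴ W.
S = L/(4πd²) = 1.30×10⁴ W m⁻².
Energy balance: absorbed = emitted ⇒ πR²·S(1−A) = 4πR²·σT_eq⁴, so T_eq⁴ = S(1−A)/(4σ).
T_eq = [1.30×10⁴ × 0.24 / (4 × 5.67×10⁻⁸)]^(1/4) = (1.38×10¹⁰)^(1/4) = 343 K.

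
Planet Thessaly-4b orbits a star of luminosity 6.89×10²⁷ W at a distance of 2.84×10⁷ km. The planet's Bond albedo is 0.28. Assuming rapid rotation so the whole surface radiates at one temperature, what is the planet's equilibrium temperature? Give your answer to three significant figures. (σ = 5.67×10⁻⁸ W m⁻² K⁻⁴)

T_eq ≈ 1210 K

d = 2.84×10⁷ km = 2.84×10¹⁰ m.
Flux: S = L/(4πd²) = 6.89×10²⁷/(4π×(2.84×10¹⁰)²) = 6.80×10⁵ W m⁻².
Energy balance: absorbed = emitted ⇒ πR²·S(1−A) = 4πR²·σT_eq⁴, so T_eq⁴ = S(1−A)/(4σ).
T_eq = [6.80×10⁵ × 0.72 / (4 × 5.67×10⁻⁸)]^(1/4) = (2.16×10¹²)^(1/4) = 1210 K.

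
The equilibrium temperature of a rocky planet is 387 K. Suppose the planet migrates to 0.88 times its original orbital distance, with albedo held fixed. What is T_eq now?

T_eq ∝ L^(1/4) · d^(−1/2).
T′ = 387 / 0.88^(1/2) = 413 K.

T_eq ≈ 413 K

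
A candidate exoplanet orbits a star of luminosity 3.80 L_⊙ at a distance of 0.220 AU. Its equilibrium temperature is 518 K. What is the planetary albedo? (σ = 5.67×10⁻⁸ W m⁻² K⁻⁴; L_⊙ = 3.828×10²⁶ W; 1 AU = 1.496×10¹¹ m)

d = 0.220 AU = 3.29×10¹⁰ m.
L = 3.80 × 3.828×10²⁶ = 1.45×10²⁷ W.
Flux: S = L/(4πd²) = 1.45×10²⁷/(4π×(3.29×10¹⁰)²) = 1.07×10⁵ W m⁻².
From T_eq⁴ = S(1−A)/(4σ): 1−A = 4σT_eq⁴/S.
1−A = 4 × 5.67×10⁻⁸ × (518)⁴ / 1.07×10⁵ = 0.153.

A ≈ 0.85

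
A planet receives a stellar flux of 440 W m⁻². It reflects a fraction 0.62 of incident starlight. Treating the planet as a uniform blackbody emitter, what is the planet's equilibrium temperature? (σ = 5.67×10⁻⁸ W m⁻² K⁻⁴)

T_eq ≈ 165 K

Energy balance: absorbed = emitted ⇒ πR²·S(1−A) = 4πR²·σT_eq⁴, so T_eq⁴ = S(1−A)/(4σ).
T_eq = [440 × 0.38 / (4 × 5.67×10⁻⁸)]^(1/4) = (7.37×10⁸)^(1/4) = 165 K.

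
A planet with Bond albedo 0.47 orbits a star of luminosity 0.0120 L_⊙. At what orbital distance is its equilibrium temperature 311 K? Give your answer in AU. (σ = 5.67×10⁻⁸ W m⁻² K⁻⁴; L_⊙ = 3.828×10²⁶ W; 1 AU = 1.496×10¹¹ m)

d ≈ 0.0639 AU

L = 0.0120 × 3.828×10²⁶ = 4.59×10²⁴ W.
From T_eq⁴ = L(1−A)/(16πσd²): d = √[L(1−A)/(16πσT_eq⁴)].
d = √[4.59×10²⁴ × 0.53 / (16π × 5.67×10⁻⁸ × (311)⁴)] = 9.56×10⁹ m = 0.0639 AU.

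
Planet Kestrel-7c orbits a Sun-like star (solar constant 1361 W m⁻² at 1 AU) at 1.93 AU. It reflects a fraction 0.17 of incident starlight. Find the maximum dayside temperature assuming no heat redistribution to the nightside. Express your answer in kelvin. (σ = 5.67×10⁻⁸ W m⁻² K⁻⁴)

Flux at 1.93 AU: S = 1361/1.93² = 365 W m⁻².
With no redistribution each surface element balances locally: S(1−A) = σT⁴.
T = [365 × 0.83 / 5.67×10⁻⁸]^(1/4) = (5.35×10⁹)^(1/4) = 270 K.

T_ss ≈ 270 K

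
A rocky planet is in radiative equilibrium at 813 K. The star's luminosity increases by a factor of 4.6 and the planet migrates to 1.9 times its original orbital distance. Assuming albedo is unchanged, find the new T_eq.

T_eq ∝ L^(1/4) · d^(−1/2).
T′ = 813 × 4.6^(1/4) / 1.9^(1/2) = 864 K.

T_eq ≈ 864 K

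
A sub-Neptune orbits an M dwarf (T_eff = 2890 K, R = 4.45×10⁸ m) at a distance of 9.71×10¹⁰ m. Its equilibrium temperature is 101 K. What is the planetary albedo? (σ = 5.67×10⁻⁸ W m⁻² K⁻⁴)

A ≈ 0.72

L = 4πR_⋆²σT_⋆⁴ = 4π(4.45×10⁸)² × 5.67×10⁻⁸ × (2890)⁴ = 9.84×10²⁴ W.
S = L/(4πd²) = 83.1 W m⁻².
From T_eq⁴ = S(1−A)/(4σ): 1−A = 4σT_eq⁴/S.
1−A = 4 × 5.67×10⁻⁸ × (101)⁴ / 83.1 = 0.284.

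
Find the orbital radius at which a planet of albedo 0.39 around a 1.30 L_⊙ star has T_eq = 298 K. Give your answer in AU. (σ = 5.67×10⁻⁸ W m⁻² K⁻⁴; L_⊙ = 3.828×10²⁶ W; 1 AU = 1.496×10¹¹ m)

d ≈ 0.777 AU

L = 1.30 × 3.828×10²⁶ = 4.98×10²⁶ W.
From T_eq⁴ = L(1−A)/(16πσd²): d = √[L(1−A)/(16πσT_eq⁴)].
d = √[4.98×10²⁶ × 0.61 / (16π × 5.67×10⁻⁸ × (298)⁴)] = 1.16×10¹¹ m = 0.777 AU.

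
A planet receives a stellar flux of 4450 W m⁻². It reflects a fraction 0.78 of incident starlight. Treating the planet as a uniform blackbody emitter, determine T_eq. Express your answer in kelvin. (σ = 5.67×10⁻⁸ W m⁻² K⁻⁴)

Energy balance: absorbed = emitted ⇒ πR²·S(1−A) = 4πR²·σT_eq⁴, so T_eq⁴ = S(1−A)/(4σ).
T_eq = [4450 × 0.22 / (4 × 5.67×10⁻⁸)]^(1/4) = (4.32×10⁹)^(1/4) = 256 K.

T_eq ≈ 256 K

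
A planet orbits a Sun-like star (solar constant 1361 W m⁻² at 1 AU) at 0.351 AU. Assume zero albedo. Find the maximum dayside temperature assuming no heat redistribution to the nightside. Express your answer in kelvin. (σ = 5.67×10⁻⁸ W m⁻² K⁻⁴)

T_ss ≈ 664 K

Flux at 0.351 AU: S = 1361/0.351² = 1.10×10⁴ W m⁻².
With no redistribution each surface element balances locally: S(1−A) = σT⁴.
T = [1.10×10⁴ × 1.00 / 5.67×10⁻⁸]^(1/4) = (1.95×10¹¹)^(1/4) = 664 K.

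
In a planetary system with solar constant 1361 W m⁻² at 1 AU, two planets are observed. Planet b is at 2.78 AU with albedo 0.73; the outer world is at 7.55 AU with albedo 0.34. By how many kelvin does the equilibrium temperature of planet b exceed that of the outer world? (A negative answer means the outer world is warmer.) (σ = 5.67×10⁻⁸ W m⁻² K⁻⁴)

T_eq = [S₀(1−A)/(4σd²)]^(1/4), so T ∝ (1−A)^(1/4) / √d.
T₁ = [1361×0.27/(4×5.67×10⁻⁸×2.78²)]^(1/4) = 120.33 K.
T₂ = [1361×0.66/(4×5.67×10⁻⁸×7.55²)]^(1/4) = 91.30 K.

ΔT ≈ 29.0 K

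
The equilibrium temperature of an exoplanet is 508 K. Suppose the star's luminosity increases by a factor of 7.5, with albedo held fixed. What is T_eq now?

T_eq ≈ 841 K

T_eq ∝ L^(1/4) · d^(−1/2).
T′ = 508 × 7.5^(1/4) = 841 K.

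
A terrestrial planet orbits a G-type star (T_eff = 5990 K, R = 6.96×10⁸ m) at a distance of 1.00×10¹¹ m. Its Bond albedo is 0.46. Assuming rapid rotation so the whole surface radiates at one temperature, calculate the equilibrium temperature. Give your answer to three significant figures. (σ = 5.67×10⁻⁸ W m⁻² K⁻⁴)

L = 4πR_⋆²σT_⋆⁴ = 4π(6.96×10⁸)² × 5.67×10⁻⁸ × (5990)⁴ = 4.44×10²⁶ W.
S = L/(4πd²) = 3540 W m⁻².
Energy balance: absorbed = emitted ⇒ πR²·S(1−A) = 4πR²·σT_eq⁴, so T_eq⁴ = S(1−A)/(4σ).
T_eq = [3540 × 0.54 / (4 × 5.67×10⁻⁸)]^(1/4) = (8.42×10⁹)^(1/4) = 303 K.

T_eq ≈ 303 K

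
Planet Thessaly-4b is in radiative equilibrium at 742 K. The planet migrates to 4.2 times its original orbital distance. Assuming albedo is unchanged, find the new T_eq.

T_eq ≈ 362 K

T_eq ∝ L^(1/4) · d^(−1/2).
T′ = 742 / 4.2^(1/2) = 362 K.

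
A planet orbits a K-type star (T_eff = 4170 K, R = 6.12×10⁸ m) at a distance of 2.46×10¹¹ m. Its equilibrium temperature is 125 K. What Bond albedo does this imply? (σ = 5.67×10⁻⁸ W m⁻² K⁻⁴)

L = 4πR_⋆²σT_⋆⁴ = 4π(6.12×10⁸)² × 5.67×10⁻⁸ × (4170)⁴ = 8.07×10²⁵ W.
S = L/(4πd²) = 106 W m⁻².
From T_eq⁴ = S(1−A)/(4σ): 1−A = 4σT_eq⁴/S.
1−A = 4 × 5.67×10⁻⁸ × (125)⁴ / 106 = 0.522.

A ≈ 0.48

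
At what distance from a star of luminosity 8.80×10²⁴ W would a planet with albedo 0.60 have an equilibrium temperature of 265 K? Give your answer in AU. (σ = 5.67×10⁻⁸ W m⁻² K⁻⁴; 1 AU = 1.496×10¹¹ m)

From T_eq⁴ = L(1−A)/(16πσd²): d = √[L(1−A)/(16πσT_eq⁴)].
d = √[8.80×10²⁴ × 0.40 / (16π × 5.67×10⁻⁸ × (265)⁴)] = 1.58×10¹⁰ m = 0.106 AU.

d ≈ 0.106 AU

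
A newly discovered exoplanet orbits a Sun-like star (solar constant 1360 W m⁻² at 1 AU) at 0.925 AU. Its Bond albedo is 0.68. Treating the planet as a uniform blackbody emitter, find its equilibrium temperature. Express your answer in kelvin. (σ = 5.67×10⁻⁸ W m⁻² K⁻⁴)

T_eq ≈ 218 K

Flux at 0.925 AU: S = 1360/0.925² = 1590 W m⁻².
Energy balance: absorbed = emitted ⇒ πR²·S(1−A) = 4πR²·σT_eq⁴, so T_eq⁴ = S(1−A)/(4σ).
T_eq = [1590 × 0.32 / (4 × 5.67×10⁻⁸)]^(1/4) = (2.24×10⁹)^(1/4) = 218 K.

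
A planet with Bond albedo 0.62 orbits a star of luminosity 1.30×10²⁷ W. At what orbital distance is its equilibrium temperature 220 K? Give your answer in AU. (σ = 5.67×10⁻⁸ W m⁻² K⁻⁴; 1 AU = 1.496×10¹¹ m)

From T_eq⁴ = L(1−A)/(16πσd²): d = √[L(1−A)/(16πσT_eq⁴)].
d = √[1.30×10²⁷ × 0.38 / (16π × 5.67×10⁻⁸ × (220)⁴)] = 2.72×10¹¹ m = 1.82 AU.

d ≈ 1.82 AU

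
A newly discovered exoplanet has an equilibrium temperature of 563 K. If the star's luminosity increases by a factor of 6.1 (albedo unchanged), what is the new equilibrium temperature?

T_eq ≈ 885 K

T_eq ∝ L^(1/4) · d^(−1/2).
T′ = 563 × 6.1^(1/4) = 885 K.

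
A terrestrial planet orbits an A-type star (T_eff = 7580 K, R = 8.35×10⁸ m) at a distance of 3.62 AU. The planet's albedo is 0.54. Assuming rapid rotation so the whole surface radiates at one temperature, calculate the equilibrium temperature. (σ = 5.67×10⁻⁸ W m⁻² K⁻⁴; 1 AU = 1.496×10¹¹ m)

T_eq ≈ 173 K

d = 3.62 AU = 5.42×10¹¹ m.
L = 4πR_⋆²σT_⋆⁴ = 4π(8.35×10⁸)² × 5.67×10⁻⁸ × (7580)⁴ = 1.64×10²⁷ W.
S = L/(4πd²) = 445 W m⁻².
Energy balance: absorbed = emitted ⇒ πR²·S(1−A) = 4πR²·σT_eq⁴, so T_eq⁴ = S(1−A)/(4σ).
T_eq = [445 × 0.46 / (4 × 5.67×10⁻⁸)]^(1/4) = (9.03×10⁸)^(1/4) = 173 K.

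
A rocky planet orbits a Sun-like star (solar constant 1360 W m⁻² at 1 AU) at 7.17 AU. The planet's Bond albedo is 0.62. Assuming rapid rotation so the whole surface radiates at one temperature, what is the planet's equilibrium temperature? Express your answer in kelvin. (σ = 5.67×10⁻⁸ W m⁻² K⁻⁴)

Flux at 7.17 AU: S = 1360/7.17² = 26.5 W m⁻².
Energy balance: absorbed = emitted ⇒ πR²·S(1−A) = 4πR²·σT_eq⁴, so T_eq⁴ = S(1−A)/(4σ).
T_eq = [26.5 × 0.38 / (4 × 5.67×10⁻⁸)]^(1/4) = (4.43×10⁷)^(1/4) = 81.6 K.

T_eq ≈ 81.6 K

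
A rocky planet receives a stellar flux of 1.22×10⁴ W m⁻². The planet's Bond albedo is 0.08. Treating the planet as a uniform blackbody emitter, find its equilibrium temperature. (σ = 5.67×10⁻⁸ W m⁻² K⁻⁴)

Energy balance: absorbed = emitted ⇒ πR²·S(1−A) = 4πR²·σT_eq⁴, so T_eq⁴ = S(1−A)/(4σ).
T_eq = [1.22×10⁴ × 0.92 / (4 × 5.67×10⁻⁸)]^(1/4) = (4.95×10¹⁰)^(1/4) = 472 K.

T_eq ≈ 472 K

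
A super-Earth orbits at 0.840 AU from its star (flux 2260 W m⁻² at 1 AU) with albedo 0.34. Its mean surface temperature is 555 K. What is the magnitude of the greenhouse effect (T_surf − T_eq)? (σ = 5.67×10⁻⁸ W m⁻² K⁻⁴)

ΔT ≈ 244.3 K

S = 2260/0.840² = 3203 W m⁻².
T_eq = [S(1−A)/(4σ)]^(1/4) = [3203×0.66/(4×5.67×10⁻⁸)]^(1/4) = 310.7 K.
ΔT = T_surf − T_eq = 555 − 310.7.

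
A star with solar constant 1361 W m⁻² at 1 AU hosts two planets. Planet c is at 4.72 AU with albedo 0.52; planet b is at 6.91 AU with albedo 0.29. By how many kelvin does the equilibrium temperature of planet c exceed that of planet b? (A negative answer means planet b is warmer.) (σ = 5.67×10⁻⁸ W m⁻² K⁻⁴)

ΔT ≈ 9.4 K

T_eq = [S₀(1−A)/(4σd²)]^(1/4), so T ∝ (1−A)^(1/4) / √d.
T₁ = [1361×0.48/(4×5.67×10⁻⁸×4.72²)]^(1/4) = 106.63 K.
T₂ = [1361×0.71/(4×5.67×10⁻⁸×6.91²)]^(1/4) = 97.19 K.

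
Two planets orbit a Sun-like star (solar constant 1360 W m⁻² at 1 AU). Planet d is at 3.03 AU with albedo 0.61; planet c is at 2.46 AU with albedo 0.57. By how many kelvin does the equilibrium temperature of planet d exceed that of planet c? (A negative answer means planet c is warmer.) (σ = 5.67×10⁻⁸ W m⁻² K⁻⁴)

ΔT ≈ -17.3 K

T_eq = [S₀(1−A)/(4σd²)]^(1/4), so T ∝ (1−A)^(1/4) / √d.
T₁ = [1360×0.39/(4×5.67×10⁻⁸×3.03²)]^(1/4) = 126.33 K.
T₂ = [1360×0.43/(4×5.67×10⁻⁸×2.46²)]^(1/4) = 143.67 K.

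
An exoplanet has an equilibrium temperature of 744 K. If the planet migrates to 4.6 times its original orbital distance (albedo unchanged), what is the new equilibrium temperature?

T_eq ∝ L^(1/4) · d^(−1/2).
T′ = 744 / 4.6^(1/2) = 347 K.

T_eq ≈ 347 K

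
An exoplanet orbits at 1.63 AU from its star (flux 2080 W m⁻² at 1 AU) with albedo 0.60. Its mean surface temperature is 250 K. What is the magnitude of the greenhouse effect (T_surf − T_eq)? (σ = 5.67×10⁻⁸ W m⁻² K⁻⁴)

ΔT ≈ 57.2 K

S = 2080/1.63² = 782.9 W m⁻².
T_eq = [S(1−A)/(4σ)]^(1/4) = [782.9×0.40/(4×5.67×10⁻⁸)]^(1/4) = 192.8 K.
ΔT = T_surf − T_eq = 250 − 192.8.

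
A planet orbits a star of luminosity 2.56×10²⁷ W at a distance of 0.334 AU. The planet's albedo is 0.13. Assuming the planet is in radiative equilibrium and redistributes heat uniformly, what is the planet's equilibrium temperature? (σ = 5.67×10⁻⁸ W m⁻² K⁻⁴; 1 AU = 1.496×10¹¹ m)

T_eq ≈ 748 K

d = 0.334 AU = 5.00×10¹⁰ m.
Flux: S = L/(4πd²) = 2.56×10²⁷/(4π×(5.00×10¹⁰)²) = 8.16×10⁴ W m⁻².
Energy balance: absorbed = emitted ⇒ πR²·S(1−A) = 4πR²·σT_eq⁴, so T_eq⁴ = S(1−A)/(4σ).
T_eq = [8.16×10⁴ × 0.87 / (4 × 5.67×10⁻⁸)]^(1/4) = (3.13×10¹¹)^(1/4) = 748 K.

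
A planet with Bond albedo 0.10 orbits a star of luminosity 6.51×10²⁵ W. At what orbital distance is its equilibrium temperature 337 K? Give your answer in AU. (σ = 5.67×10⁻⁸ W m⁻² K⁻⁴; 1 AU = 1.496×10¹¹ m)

From T_eq⁴ = L(1−A)/(16πσd²): d = √[L(1−A)/(16πσT_eq⁴)].
d = √[6.51×10²⁵ × 0.90 / (16π × 5.67×10⁻⁸ × (337)⁴)] = 3.99×10¹⁰ m = 0.267 AU.

d ≈ 0.267 AU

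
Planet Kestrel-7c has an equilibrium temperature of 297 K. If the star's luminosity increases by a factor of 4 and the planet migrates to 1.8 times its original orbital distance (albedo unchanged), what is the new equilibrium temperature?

T_eq ≈ 313 K

T_eq ∝ L^(1/4) · d^(−1/2).
T′ = 297 × 4^(1/4) / 1.8^(1/2) = 313 K.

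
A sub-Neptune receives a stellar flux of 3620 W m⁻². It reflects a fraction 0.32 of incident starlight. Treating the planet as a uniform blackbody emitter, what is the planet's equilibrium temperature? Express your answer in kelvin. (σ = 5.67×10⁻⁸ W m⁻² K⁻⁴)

Energy balance: absorbed = emitted ⇒ πR²·S(1−A) = 4πR²·σT_eq⁴, so T_eq⁴ = S(1−A)/(4σ).
T_eq = [3620 × 0.68 / (4 × 5.67×10⁻⁸)]^(1/4) = (1.09×10¹⁰)^(1/4) = 323 K.

T_eq ≈ 323 K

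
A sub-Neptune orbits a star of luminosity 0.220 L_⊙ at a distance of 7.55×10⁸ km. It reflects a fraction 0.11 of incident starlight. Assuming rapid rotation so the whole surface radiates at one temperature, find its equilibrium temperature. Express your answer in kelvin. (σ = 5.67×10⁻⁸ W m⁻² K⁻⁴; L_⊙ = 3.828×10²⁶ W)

d = 7.55×10⁸ km = 7.55×10¹¹ m.
L = 0.220 × 3.828×10²⁶ = 8.42×10²⁵ W.
Flux: S = L/(4πd²) = 8.42×10²⁵/(4π×(7.55×10¹¹)²) = 11.8 W m⁻².
Energy balance: absorbed = emitted ⇒ πR²·S(1−A) = 4πR²·σT_eq⁴, so T_eq⁴ = S(1−A)/(4σ).
T_eq = [11.8 × 0.89 / (4 × 5.67×10⁻⁸)]^(1/4) = (4.61×10⁷)^(1/4) = 82.4 K.

T_eq ≈ 82.4 K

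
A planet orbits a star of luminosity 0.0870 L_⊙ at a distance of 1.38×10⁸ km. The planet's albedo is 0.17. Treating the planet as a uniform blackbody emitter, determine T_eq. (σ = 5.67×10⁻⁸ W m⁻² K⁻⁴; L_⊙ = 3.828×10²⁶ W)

d = 1.38×10⁸ km = 1.38×10¹¹ m.
L = 0.0870 × 3.828×10²⁶ = 3.33×10²⁵ W.
Flux: S = L/(4πd²) = 3.33×10²⁵/(4π×(1.38×10¹¹)²) = 139 W m⁻².
Energy balance: absorbed = emitted ⇒ πR²·S(1−A) = 4πR²·σT_eq⁴, so T_eq⁴ = S(1−A)/(4σ).
T_eq = [139 × 0.83 / (4 × 5.67×10⁻⁸)]^(1/4) = (5.09×10⁸)^(1/4) = 150 K.

T_eq ≈ 150 K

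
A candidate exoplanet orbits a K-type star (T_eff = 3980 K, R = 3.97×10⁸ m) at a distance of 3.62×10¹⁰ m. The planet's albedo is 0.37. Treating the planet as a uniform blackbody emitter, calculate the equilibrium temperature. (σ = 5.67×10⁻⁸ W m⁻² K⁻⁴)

L = 4πR_⋆²σT_⋆⁴ = 4π(3.97×10⁸)² × 5.67×10⁻⁸ × (3980)⁴ = 2.82×10²⁵ W.
S = L/(4πd²) = 1710 W m⁻².
Energy balance: absorbed = emitted ⇒ πR²·S(1−A) = 4πR²·σT_eq⁴, so T_eq⁴ = S(1−A)/(4σ).
T_eq = [1710 × 0.63 / (4 × 5.67×10⁻⁸)]^(1/4) = (4.75×10⁹)^(1/4) = 263 K.

T_eq ≈ 263 K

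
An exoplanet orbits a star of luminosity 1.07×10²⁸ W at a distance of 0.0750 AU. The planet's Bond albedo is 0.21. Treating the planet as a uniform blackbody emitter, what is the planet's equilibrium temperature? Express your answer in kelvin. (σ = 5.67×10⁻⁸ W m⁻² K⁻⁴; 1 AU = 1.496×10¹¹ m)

T_eq ≈ 2200 K

d = 0.0750 AU = 1.12×10¹⁰ m.
Flux: S = L/(4πd²) = 1.07×10²⁸/(4π×(1.12×10¹⁰)²) = 6.76×10⁶ W m⁻².
Energy balance: absorbed = emitted ⇒ πR²·S(1−A) = 4πR²·σT_eq⁴, so T_eq⁴ = S(1−A)/(4σ).
T_eq = [6.76×10⁶ × 0.79 / (4 × 5.67×10⁻⁸)]^(1/4) = (2.36×10¹³)^(1/4) = 2200 K.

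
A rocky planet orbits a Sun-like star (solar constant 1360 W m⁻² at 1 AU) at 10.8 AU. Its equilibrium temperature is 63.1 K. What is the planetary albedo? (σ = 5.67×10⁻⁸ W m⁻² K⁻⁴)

A ≈ 0.69

Flux at 10.8 AU: S = 1360/10.8² = 11.7 W m⁻².
From T_eq⁴ = S(1−A)/(4σ): 1−A = 4σT_eq⁴/S.
1−A = 4 × 5.67×10⁻⁸ × (63.1)⁴ / 11.7 = 0.308.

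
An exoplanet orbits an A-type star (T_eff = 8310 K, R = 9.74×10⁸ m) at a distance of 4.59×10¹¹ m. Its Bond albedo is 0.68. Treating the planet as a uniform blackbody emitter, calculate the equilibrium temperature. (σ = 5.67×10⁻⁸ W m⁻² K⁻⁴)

T_eq ≈ 204 K

L = 4πR_⋆²σT_⋆⁴ = 4π(9.74×10⁸)² × 5.67×10⁻⁸ × (8310)⁴ = 3.22×10²⁷ W.
S = L/(4πd²) = 1220 W m⁻².
Energy balance: absorbed = emitted ⇒ πR²·S(1−A) = 4πR²·σT_eq⁴, so T_eq⁴ = S(1−A)/(4σ).
T_eq = [1220 × 0.32 / (4 × 5.67×10⁻⁸)]^(1/4) = (1.72×10⁹)^(1/4) = 204 K.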